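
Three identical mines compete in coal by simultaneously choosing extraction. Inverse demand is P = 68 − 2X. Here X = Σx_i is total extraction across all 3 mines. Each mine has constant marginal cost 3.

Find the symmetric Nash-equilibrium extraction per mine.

8.125

A representative mine's profit is π_i = x_i(68 − 2X) − 3x_i, with X = x_i + Σ_{j≠i} x_j.
First-order condition: 65 − 4x_i − 2Σ_{j≠i} x_j = 0.
With identical mines, set every x_j = x: then 65 − 4x − 4x = 0, i.e. x = 65/8 = 8.125.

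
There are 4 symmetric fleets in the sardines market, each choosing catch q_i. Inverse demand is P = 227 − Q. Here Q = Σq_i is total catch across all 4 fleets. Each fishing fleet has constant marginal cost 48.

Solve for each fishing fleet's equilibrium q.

35.8

A representative fishing fleet's profit is π_i = q_i(227 − Q) − 48q_i, with Q = q_i + Σ_{j≠i} q_j.
First-order condition: 179 − 2q_i − Σ_{j≠i} q_j = 0.
Imposing symmetry (q_j = q for all j) turns Σ_{j≠i} q_j into 3q, so 179 = 5q and q = 35.8.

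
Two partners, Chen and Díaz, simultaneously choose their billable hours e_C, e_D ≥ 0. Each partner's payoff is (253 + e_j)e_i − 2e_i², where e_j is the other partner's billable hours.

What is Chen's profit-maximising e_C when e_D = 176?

Chen's payoff is (253 + e_D)e_C − 2e_C².
∂π/∂e_C = 253 + e_D − 4e_C = 0, so e_C = 63.25 + 0.25e_D.
At e_D = 176: e_C = 63.25 + 0.25·176 = 107.25.

107.25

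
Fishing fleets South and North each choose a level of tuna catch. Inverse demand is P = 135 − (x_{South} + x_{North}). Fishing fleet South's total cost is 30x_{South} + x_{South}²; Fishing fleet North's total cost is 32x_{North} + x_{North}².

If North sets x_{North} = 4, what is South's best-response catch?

25.25

Fishing fleet South's profit: π = x_{South}(135 − (x_{South} + x_{North})) − 30x_{South} − x_{South}².
∂π/∂x_{South} = 105 − 4x_{South} − x_{North} = 0, so x_{South} = 26.25 − 0.25x_{North}.
At x_{North} = 4: x_{South} = 26.25 − 0.25·4 = 25.25.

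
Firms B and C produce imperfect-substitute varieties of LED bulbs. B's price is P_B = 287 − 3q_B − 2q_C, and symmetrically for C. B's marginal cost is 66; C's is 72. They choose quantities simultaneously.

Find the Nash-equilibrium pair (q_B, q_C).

28, 26.5

Firm B's profit: π = q_B(287 − 3q_B − 2q_C) − 66q_B.
∂π/∂q_B = 221 − 6q_B − 2q_C = 0 ⇒ q_B = 221/6 − (1/3)q_C.
Similarly q_C = 215/6 − (1/3)q_B.
Plugging q_C into B's best response: q_B = 221/6 − (1/3)(215/6 − (1/3)q_B) ⇒ (8/9)q_B = 224/9, so q_B = 28.
Then q_C = 215/6 − (1/3)·28 = 26.5.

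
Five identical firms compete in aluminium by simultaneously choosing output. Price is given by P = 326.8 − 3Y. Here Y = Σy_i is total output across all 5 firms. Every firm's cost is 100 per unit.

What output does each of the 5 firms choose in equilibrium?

A representative firm's profit is π_i = y_i(326.8 − 3Y) − 100y_i, with Y = y_i + Σ_{j≠i} y_j.
First-order condition: 226.8 − 6y_i − 3Σ_{j≠i} y_j = 0.
With identical firms, set every y_j = y: then 226.8 − 6y − 12y = 0, i.e. y = 226.8/18 = 12.6.

12.6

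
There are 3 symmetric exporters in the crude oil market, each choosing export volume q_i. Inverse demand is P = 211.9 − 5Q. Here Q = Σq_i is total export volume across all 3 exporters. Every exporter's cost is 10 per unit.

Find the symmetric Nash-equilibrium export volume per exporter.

10.095

A representative exporter's profit is π_i = q_i(211.9 − 5Q) − 10q_i, with Q = q_i + Σ_{j≠i} q_j.
First-order condition: 201.9 − 10q_i − 5Σ_{j≠i} q_j = 0.
Imposing symmetry (q_j = q for all j) turns Σ_{j≠i} q_j into 2q, so 201.9 = 20q and q = 10.095.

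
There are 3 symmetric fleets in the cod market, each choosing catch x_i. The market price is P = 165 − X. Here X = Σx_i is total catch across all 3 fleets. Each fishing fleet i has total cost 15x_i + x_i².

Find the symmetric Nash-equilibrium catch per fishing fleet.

A representative fishing fleet's profit is π_i = x_i(165 − X) − 15x_i − x_i², with X = x_i + Σ_{j≠i} x_j.
First-order condition: 150 − 4x_i − Σ_{j≠i} x_j = 0.
With identical fishing fleets, set every x_j = x: then 150 − 4x − 2x = 0, i.e. x = 150/6 = 25.

25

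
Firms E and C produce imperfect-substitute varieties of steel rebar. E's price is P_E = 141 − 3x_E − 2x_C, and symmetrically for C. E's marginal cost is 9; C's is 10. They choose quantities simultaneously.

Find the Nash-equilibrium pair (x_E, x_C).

16.5625, 16.3125

Firm E's profit: π = x_E(141 − 3x_E − 2x_C) − 9x_E.
∂π/∂x_E = 132 − 6x_E − 2x_C = 0 ⇒ x_E = 22 − (1/3)x_C.
Similarly x_C = 131/6 − (1/3)x_E.
Solving the two reaction functions simultaneously: (1 − (−1/3)(−1/3))x_E = 22 − (1/3)·(131/6), so (8/9)x_E = 265/18 and x_E = 16.5625.
Then x_C = 131/6 − (1/3)·16.5625 = 16.3125.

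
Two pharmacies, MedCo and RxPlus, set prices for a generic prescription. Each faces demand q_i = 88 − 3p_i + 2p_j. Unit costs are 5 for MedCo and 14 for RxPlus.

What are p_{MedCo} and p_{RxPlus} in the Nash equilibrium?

MedCo's profit: π = (p_{MedCo} − 5)(88 − 3p_{MedCo} + 2p_{RxPlus}).
∂π/∂p_{MedCo} = 103 − 6p_{MedCo} + 2p_{RxPlus} = 0 ⇒ p_{MedCo} = 103/6 + (1/3)p_{RxPlus}.
Similarly p_{RxPlus} = 65/3 + (1/3)p_{MedCo}.
Plugging p_{RxPlus} into MedCo's best response: p_{MedCo} = 103/6 + (1/3)(65/3 + (1/3)p_{MedCo}) ⇒ (8/9)p_{MedCo} = 439/18, so p_{MedCo} = 27.4375.
Then p_{RxPlus} = 65/3 + (1/3)·27.4375 = 30.8125.

27.4375, 30.8125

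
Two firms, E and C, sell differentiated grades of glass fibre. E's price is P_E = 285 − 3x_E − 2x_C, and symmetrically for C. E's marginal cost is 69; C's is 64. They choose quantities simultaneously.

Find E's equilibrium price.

149.0625

Firm E's profit: π = x_E(285 − 3x_E − 2x_C) − 69x_E.
∂π/∂x_E = 216 − 6x_E − 2x_C = 0 ⇒ x_E = 36 − (1/3)x_C.
Similarly x_C = 221/6 − (1/3)x_E.
Solving the two reaction functions simultaneously: (1 − (−1/3)(−1/3))x_E = 36 − (1/3)·(221/6), so (8/9)x_E = 427/18 and x_E = 26.6875.
Then x_C = 221/6 − (1/3)·26.6875 = 27.9375.
P_E = 285 − 3·26.6875 − 2·27.9375 = 149.0625.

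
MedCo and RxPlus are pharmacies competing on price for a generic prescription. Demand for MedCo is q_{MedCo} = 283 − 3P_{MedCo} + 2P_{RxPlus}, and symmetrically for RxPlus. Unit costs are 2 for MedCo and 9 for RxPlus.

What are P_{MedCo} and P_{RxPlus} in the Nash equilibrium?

73.5625, 76.1875

MedCo's profit: π = (P_{MedCo} − 2)(283 − 3P_{MedCo} + 2P_{RxPlus}).
∂π/∂P_{MedCo} = 289 − 6P_{MedCo} + 2P_{RxPlus} = 0 ⇒ P_{MedCo} = 289/6 + (1/3)P_{RxPlus}.
Similarly P_{RxPlus} = 155/3 + (1/3)P_{MedCo}.
Plugging P_{RxPlus} into MedCo's best response: P_{MedCo} = 289/6 + (1/3)(155/3 + (1/3)P_{MedCo}) ⇒ (8/9)P_{MedCo} = 1177/18, so P_{MedCo} = 73.5625.
Then P_{RxPlus} = 155/3 + (1/3)·73.5625 = 76.1875.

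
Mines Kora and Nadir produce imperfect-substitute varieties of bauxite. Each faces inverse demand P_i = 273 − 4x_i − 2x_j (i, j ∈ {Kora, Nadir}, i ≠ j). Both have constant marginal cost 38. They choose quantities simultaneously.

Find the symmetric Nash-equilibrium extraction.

Mine Kora's profit: π = x_{Kora}(273 − 4x_{Kora} − 2x_{Nadir}) − 38x_{Kora}.
∂π/∂x_{Kora} = 235 − 8x_{Kora} − 2x_{Nadir} = 0 ⇒ x_{Kora} = 29.375 − 0.25x_{Nadir}.
The game is symmetric, so in equilibrium x_{Nadir} = x_{Kora}: the reaction function gives 1.25x_{Kora} = 29.375, hence x_{Kora} = 23.5.

23.5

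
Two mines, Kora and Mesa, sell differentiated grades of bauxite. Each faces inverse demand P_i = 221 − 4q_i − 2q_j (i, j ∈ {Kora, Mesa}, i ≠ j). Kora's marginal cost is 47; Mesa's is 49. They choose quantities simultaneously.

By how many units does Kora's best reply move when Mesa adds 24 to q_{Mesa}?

Mine Kora's profit: π = q_{Kora}(221 − 4q_{Kora} − 2q_{Mesa}) − 47q_{Kora}.
∂π/∂q_{Kora} = 174 − 8q_{Kora} − 2q_{Mesa} = 0 ⇒ q_{Kora} = 21.75 − 0.25q_{Mesa}.
The reaction-function slope is −0.25, so a 24-unit rise in q_{Mesa} moves q_{Kora} by −0.25 × 24 = −6. Kora's best response falls — the actions are strategic substitutes.

-6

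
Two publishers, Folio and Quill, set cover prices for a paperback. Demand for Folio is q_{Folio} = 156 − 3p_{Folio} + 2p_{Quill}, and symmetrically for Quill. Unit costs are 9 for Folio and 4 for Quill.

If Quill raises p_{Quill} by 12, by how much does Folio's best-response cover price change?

Folio's profit: π = (p_{Folio} − 9)(156 − 3p_{Folio} + 2p_{Quill}).
∂π/∂p_{Folio} = 183 − 6p_{Folio} + 2p_{Quill} = 0 ⇒ p_{Folio} = 30.5 + (1/3)p_{Quill}.
The reaction-function slope is 1/3, so a 12-unit rise in p_{Quill} moves p_{Folio} by 1/3 × 12 = 4. Folio's best response rises — the actions are strategic complements.

4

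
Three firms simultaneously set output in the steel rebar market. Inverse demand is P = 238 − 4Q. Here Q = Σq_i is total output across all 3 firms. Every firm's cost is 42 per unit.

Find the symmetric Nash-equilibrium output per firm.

12.25

A representative firm's profit is π_i = q_i(238 − 4Q) − 42q_i, with Q = q_i + Σ_{j≠i} q_j.
First-order condition: 196 − 8q_i − 4Σ_{j≠i} q_j = 0.
Imposing symmetry (q_j = q for all j) turns Σ_{j≠i} q_j into 2q, so 196 = 16q and q = 12.25.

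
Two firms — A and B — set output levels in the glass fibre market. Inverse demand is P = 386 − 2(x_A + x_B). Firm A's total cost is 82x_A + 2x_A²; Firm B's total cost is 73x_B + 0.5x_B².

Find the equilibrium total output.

Firm A's profit: π = x_A(386 − 2(x_A + x_B)) − 82x_A − 2x_A².
∂π/∂x_A = 304 − 8x_A − 2x_B = 0, so x_A = 38 − 0.25x_B.
For B: ∂π/∂x_B = 313 − 5x_B − 2x_A = 0 ⇒ x_B = 62.6 − 0.4x_A.
Plugging x_B into A's best response: x_A = 38 − 0.25(62.6 − 0.4x_A) ⇒ 0.9x_A = 22.35, so x_A = 149/6.
Then x_B = 62.6 − 0.4·(149/6) = 158/3.
Total output: 149/6 + 158/3 = 77.5.

77.5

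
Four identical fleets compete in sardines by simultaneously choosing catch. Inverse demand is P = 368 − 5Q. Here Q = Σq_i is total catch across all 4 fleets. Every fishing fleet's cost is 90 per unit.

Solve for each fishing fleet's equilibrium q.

11.12

A representative fishing fleet's profit is π_i = q_i(368 − 5Q) − 90q_i, with Q = q_i + Σ_{j≠i} q_j.
First-order condition: 278 − 10q_i − 5Σ_{j≠i} q_j = 0.
With identical fishing fleets, set every q_j = q: then 278 − 10q − 15q = 0, i.e. q = 278/25 = 11.12.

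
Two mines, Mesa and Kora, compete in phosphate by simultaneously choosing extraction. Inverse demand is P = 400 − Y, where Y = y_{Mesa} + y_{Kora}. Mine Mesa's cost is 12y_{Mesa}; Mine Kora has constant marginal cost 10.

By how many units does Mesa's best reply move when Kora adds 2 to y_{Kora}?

Mine Mesa's profit: π = y_{Mesa}(400 − (y_{Mesa} + y_{Kora})) − 12y_{Mesa}.
∂π/∂y_{Mesa} = 388 − 2y_{Mesa} − y_{Kora} = 0, so y_{Mesa} = 194 − 0.5y_{Kora}.
The reaction-function slope is −0.5, so a 2-unit rise in y_{Kora} moves y_{Mesa} by −0.5 × 2 = −1. Mesa's best response falls — the actions are strategic substitutes.

-1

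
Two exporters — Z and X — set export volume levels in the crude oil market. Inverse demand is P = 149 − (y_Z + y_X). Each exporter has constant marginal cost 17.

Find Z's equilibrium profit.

1936

Exporter Z's profit: π = y_Z(149 − (y_Z + y_X)) − 17y_Z.
∂π/∂y_Z = 132 − 2y_Z − y_X = 0, so y_Z = 66 − 0.5y_X.
By symmetry y_X = y_Z; substituting into the reaction function, 1.5y_Z = 66 and y_Z = 44.
Price P = 149 − 88 = 61.
Z's profit: (61 − 17)·44 = 1936.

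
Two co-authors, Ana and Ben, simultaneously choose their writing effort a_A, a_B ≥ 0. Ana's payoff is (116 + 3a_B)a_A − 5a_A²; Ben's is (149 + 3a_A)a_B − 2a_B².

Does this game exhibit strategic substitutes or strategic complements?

Expanding Ana's payoff: 116a_A + 3a_Ba_A − 5a_A².
∂π/∂a_A = 116 + 3a_B − 10a_A = 0, so a_A = 11.6 + 0.3a_B.
The best-response slope da_A/da_B = 0.3 > 0: the reaction function is upward-sloping, so the choices are strategic complements.

strategic complements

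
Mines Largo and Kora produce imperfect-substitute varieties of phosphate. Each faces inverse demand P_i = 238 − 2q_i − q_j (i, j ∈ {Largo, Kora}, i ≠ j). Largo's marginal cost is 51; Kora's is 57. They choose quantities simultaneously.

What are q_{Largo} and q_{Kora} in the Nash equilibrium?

37.8, 35.8

Mine Largo's profit: π = q_{Largo}(238 − 2q_{Largo} − q_{Kora}) − 51q_{Largo}.
∂π/∂q_{Largo} = 187 − 4q_{Largo} − q_{Kora} = 0 ⇒ q_{Largo} = 46.75 − 0.25q_{Kora}.
Similarly q_{Kora} = 45.25 − 0.25q_{Largo}.
Substituting the second reaction function into the first: q_{Largo} = 46.75 − 0.25(45.25 − 0.25q_{Largo}), which gives 0.9375q_{Largo} = 35.4375 ⇒ q_{Largo} = 37.8.
Then q_{Kora} = 45.25 − 0.25·37.8 = 35.8.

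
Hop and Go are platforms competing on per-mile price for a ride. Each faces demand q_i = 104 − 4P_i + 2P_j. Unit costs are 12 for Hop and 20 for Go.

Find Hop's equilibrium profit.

829.44

Hop's profit: π = (P_{Hop} − 12)(104 − 4P_{Hop} + 2P_{Go}).
∂π/∂P_{Hop} = 152 − 8P_{Hop} + 2P_{Go} = 0 ⇒ P_{Hop} = 19 + 0.25P_{Go}.
Similarly P_{Go} = 23 + 0.25P_{Hop}.
Solving the two reaction functions simultaneously: (1 − (0.25)(0.25))P_{Hop} = 19 + 0.25·23, so 0.9375P_{Hop} = 24.75 and P_{Hop} = 26.4.
Then P_{Go} = 23 + 0.25·26.4 = 29.6.
q_{Hop} = 104 − 4·26.4 + 2·29.6 = 57.6.
Profit = (26.4 − 12)·57.6 = 829.44.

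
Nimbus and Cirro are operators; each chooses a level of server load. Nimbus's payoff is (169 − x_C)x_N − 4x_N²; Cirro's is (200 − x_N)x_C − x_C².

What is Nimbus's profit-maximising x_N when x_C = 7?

20.25

Expanding Nimbus's payoff: 169x_N − x_Cx_N − 4x_N².
∂π/∂x_N = 169 − x_C − 8x_N = 0, so x_N = 21.125 − 0.125x_C.
At x_C = 7: x_N = 21.125 − 0.125·7 = 20.25.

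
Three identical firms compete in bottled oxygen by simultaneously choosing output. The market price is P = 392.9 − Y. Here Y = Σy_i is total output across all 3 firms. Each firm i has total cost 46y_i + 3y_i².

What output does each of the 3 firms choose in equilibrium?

34.69

A representative firm's profit is π_i = y_i(392.9 − Y) − 46y_i − 3y_i², with Y = y_i + Σ_{j≠i} y_j.
First-order condition: 346.9 − 8y_i − Σ_{j≠i} y_j = 0.
In a symmetric equilibrium every firm chooses the same y, so Σ_{j≠i} y_j = 2y. The condition becomes 346.9 − 10y = 0, giving y = 346.9/10 = 34.69.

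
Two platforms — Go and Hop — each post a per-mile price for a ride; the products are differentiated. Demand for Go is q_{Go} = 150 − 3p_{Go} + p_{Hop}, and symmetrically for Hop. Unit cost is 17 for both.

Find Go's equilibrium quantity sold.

Go's profit: π = (p_{Go} − 17)(150 − 3p_{Go} + p_{Hop}).
∂π/∂p_{Go} = 201 − 6p_{Go} + p_{Hop} = 0 ⇒ p_{Go} = 33.5 + (1/6)p_{Hop}.
By symmetry p_{Hop} = p_{Go}; substituting into the reaction function, (5/6)p_{Go} = 33.5 and p_{Go} = 40.2.
q_{Go} = 150 − 3·40.2 + 40.2 = 69.6.

69.6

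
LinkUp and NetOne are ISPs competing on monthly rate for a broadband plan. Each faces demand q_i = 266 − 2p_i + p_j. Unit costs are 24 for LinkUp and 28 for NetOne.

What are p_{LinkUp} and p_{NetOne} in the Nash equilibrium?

105.2, 106.8

LinkUp's profit: π = (p_{LinkUp} − 24)(266 − 2p_{LinkUp} + p_{NetOne}).
∂π/∂p_{LinkUp} = 314 − 4p_{LinkUp} + p_{NetOne} = 0 ⇒ p_{LinkUp} = 78.5 + 0.25p_{NetOne}.
Similarly p_{NetOne} = 80.5 + 0.25p_{LinkUp}.
Solving the two reaction functions simultaneously: (1 − (0.25)(0.25))p_{LinkUp} = 78.5 + 0.25·80.5, so 0.9375p_{LinkUp} = 98.625 and p_{LinkUp} = 105.2.
Then p_{NetOne} = 80.5 + 0.25·105.2 = 106.8.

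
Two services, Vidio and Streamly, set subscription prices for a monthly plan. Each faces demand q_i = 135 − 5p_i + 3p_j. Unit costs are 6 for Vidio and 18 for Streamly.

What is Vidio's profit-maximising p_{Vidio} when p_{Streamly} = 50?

31.5

Vidio's profit: π = (p_{Vidio} − 6)(135 − 5p_{Vidio} + 3p_{Streamly}).
∂π/∂p_{Vidio} = 165 − 10p_{Vidio} + 3p_{Streamly} = 0 ⇒ p_{Vidio} = 16.5 + 0.3p_{Streamly}.
At p_{Streamly} = 50: p_{Vidio} = 16.5 + 0.3·50 = 31.5.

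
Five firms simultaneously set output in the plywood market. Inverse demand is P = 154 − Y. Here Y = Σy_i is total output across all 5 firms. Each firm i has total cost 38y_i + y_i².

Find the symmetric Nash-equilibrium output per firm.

A representative firm's profit is π_i = y_i(154 − Y) − 38y_i − y_i², with Y = y_i + Σ_{j≠i} y_j.
First-order condition: 116 − 4y_i − Σ_{j≠i} y_j = 0.
Imposing symmetry (y_j = y for all j) turns Σ_{j≠i} y_j into 4y, so 116 = 8y and y = 14.5.

14.5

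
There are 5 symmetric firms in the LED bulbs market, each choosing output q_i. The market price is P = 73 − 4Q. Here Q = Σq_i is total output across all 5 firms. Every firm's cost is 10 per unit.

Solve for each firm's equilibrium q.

2.625

A representative firm's profit is π_i = q_i(73 − 4Q) − 10q_i, with Q = q_i + Σ_{j≠i} q_j.
First-order condition: 63 − 8q_i − 4Σ_{j≠i} q_j = 0.
Imposing symmetry (q_j = q for all j) turns Σ_{j≠i} q_j into 4q, so 63 = 24q and q = 2.625.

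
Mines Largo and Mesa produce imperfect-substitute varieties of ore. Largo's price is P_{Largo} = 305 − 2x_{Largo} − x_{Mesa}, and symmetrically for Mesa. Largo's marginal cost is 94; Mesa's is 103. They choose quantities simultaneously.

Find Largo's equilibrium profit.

Mine Largo's profit: π = x_{Largo}(305 − 2x_{Largo} − x_{Mesa}) − 94x_{Largo}.
∂π/∂x_{Largo} = 211 − 4x_{Largo} − x_{Mesa} = 0 ⇒ x_{Largo} = 52.75 − 0.25x_{Mesa}.
Similarly x_{Mesa} = 50.5 − 0.25x_{Largo}.
Substituting the second reaction function into the first: x_{Largo} = 52.75 − 0.25(50.5 − 0.25x_{Largo}), which gives 0.9375x_{Largo} = 40.125 ⇒ x_{Largo} = 42.8.
Then x_{Mesa} = 50.5 − 0.25·42.8 = 39.8.
P_{Largo} = 305 − 2·42.8 − 39.8 = 179.6.
Profit = (179.6 − 94)·42.8 = 3663.68.

3663.68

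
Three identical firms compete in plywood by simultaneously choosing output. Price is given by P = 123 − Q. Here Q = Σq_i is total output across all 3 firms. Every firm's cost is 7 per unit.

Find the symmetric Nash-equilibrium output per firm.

A representative firm's profit is π_i = q_i(123 − Q) − 7q_i, with Q = q_i + Σ_{j≠i} q_j.
First-order condition: 116 − 2q_i − Σ_{j≠i} q_j = 0.
In a symmetric equilibrium every firm chooses the same q, so Σ_{j≠i} q_j = 2q. The condition becomes 116 − 4q = 0, giving q = 116/4 = 29.

29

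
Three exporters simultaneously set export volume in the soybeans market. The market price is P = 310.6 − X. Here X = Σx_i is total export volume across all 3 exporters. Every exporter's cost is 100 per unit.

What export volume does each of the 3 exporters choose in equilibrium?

52.65

A representative exporter's profit is π_i = x_i(310.6 − X) − 100x_i, with X = x_i + Σ_{j≠i} x_j.
First-order condition: 210.6 − 2x_i − Σ_{j≠i} x_j = 0.
In a symmetric equilibrium every exporter chooses the same x, so Σ_{j≠i} x_j = 2x. The condition becomes 210.6 − 4x = 0, giving x = 210.6/4 = 52.65.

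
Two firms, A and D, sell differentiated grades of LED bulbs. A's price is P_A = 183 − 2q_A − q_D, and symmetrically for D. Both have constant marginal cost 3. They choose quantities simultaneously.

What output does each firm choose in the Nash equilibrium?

36

Firm A's profit: π = q_A(183 − 2q_A − q_D) − 3q_A.
∂π/∂q_A = 180 − 4q_A − q_D = 0 ⇒ q_A = 45 − 0.25q_D.
By symmetry q_D = q_A; substituting into the reaction function, 1.25q_A = 45 and q_A = 36.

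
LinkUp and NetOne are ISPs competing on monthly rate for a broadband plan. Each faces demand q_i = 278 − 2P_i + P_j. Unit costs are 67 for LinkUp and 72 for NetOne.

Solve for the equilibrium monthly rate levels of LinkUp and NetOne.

LinkUp's profit: π = (P_{LinkUp} − 67)(278 − 2P_{LinkUp} + P_{NetOne}).
∂π/∂P_{LinkUp} = 412 − 4P_{LinkUp} + P_{NetOne} = 0 ⇒ P_{LinkUp} = 103 + 0.25P_{NetOne}.
Similarly P_{NetOne} = 105.5 + 0.25P_{LinkUp}.
Solving the two reaction functions simultaneously: (1 − (0.25)(0.25))P_{LinkUp} = 103 + 0.25·105.5, so 0.9375P_{LinkUp} = 129.375 and P_{LinkUp} = 138.
Then P_{NetOne} = 105.5 + 0.25·138 = 140.

138, 140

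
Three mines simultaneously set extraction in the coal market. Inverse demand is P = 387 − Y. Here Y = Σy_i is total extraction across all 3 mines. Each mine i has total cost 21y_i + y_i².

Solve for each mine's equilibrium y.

61

A representative mine's profit is π_i = y_i(387 − Y) − 21y_i − y_i², with Y = y_i + Σ_{j≠i} y_j.
First-order condition: 366 − 4y_i − Σ_{j≠i} y_j = 0.
Imposing symmetry (y_j = y for all j) turns Σ_{j≠i} y_j into 2y, so 366 = 6y and y = 61.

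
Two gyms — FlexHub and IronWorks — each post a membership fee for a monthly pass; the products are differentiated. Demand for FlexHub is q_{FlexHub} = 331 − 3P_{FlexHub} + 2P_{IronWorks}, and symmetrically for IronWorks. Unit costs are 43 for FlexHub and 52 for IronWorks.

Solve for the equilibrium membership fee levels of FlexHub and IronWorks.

116.6875, 120.0625

FlexHub's profit: π = (P_{FlexHub} − 43)(331 − 3P_{FlexHub} + 2P_{IronWorks}).
∂π/∂P_{FlexHub} = 460 − 6P_{FlexHub} + 2P_{IronWorks} = 0 ⇒ P_{FlexHub} = 230/3 + (1/3)P_{IronWorks}.
Similarly P_{IronWorks} = 487/6 + (1/3)P_{FlexHub}.
Plugging P_{IronWorks} into FlexHub's best response: P_{FlexHub} = 230/3 + (1/3)(487/6 + (1/3)P_{FlexHub}) ⇒ (8/9)P_{FlexHub} = 1867/18, so P_{FlexHub} = 116.6875.
Then P_{IronWorks} = 487/6 + (1/3)·116.6875 = 120.0625.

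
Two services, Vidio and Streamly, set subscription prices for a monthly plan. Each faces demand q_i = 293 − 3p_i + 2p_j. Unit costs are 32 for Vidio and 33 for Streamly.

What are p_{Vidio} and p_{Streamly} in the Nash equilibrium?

97.4375, 97.8125

Vidio's profit: π = (p_{Vidio} − 32)(293 − 3p_{Vidio} + 2p_{Streamly}).
∂π/∂p_{Vidio} = 389 − 6p_{Vidio} + 2p_{Streamly} = 0 ⇒ p_{Vidio} = 389/6 + (1/3)p_{Streamly}.
Similarly p_{Streamly} = 196/3 + (1/3)p_{Vidio}.
Solving the two reaction functions simultaneously: (1 − (1/3)(1/3))p_{Vidio} = 389/6 + (1/3)·(196/3), so (8/9)p_{Vidio} = 1559/18 and p_{Vidio} = 97.4375.
Then p_{Streamly} = 196/3 + (1/3)·97.4375 = 97.8125.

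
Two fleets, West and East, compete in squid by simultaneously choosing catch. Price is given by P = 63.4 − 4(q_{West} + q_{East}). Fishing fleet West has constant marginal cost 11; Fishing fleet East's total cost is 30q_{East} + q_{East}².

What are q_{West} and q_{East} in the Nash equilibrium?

6.1, 0.9

Fishing fleet West's profit: π = q_{West}(63.4 − 4(q_{West} + q_{East})) − 11q_{West}.
∂π/∂q_{West} = 52.4 − 8q_{West} − 4q_{East} = 0, so q_{West} = 6.55 − 0.5q_{East}.
For East: ∂π/∂q_{East} = 33.4 − 10q_{East} − 4q_{West} = 0 ⇒ q_{East} = 3.34 − 0.4q_{West}.
Solving the two reaction functions simultaneously: (1 − (−0.5)(−0.4))q_{West} = 6.55 − 0.5·3.34, so 0.8q_{West} = 4.88 and q_{West} = 6.1.
Then q_{East} = 3.34 − 0.4·6.1 = 0.9.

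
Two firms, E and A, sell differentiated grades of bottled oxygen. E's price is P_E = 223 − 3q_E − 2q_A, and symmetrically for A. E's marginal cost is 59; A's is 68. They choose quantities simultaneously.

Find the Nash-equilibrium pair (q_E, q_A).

Firm E's profit: π = q_E(223 − 3q_E − 2q_A) − 59q_E.
∂π/∂q_E = 164 − 6q_E − 2q_A = 0 ⇒ q_E = 82/3 − (1/3)q_A.
Similarly q_A = 155/6 − (1/3)q_E.
Solving the two reaction functions simultaneously: (1 − (−1/3)(−1/3))q_E = 82/3 − (1/3)·(155/6), so (8/9)q_E = 337/18 and q_E = 21.0625.
Then q_A = 155/6 − (1/3)·21.0625 = 18.8125.

21.0625, 18.8125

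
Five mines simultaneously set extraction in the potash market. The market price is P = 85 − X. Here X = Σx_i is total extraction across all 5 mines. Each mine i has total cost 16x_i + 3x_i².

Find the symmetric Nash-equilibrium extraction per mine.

A representative mine's profit is π_i = x_i(85 − X) − 16x_i − 3x_i², with X = x_i + Σ_{j≠i} x_j.
First-order condition: 69 − 8x_i − Σ_{j≠i} x_j = 0.
Imposing symmetry (x_j = x for all j) turns Σ_{j≠i} x_j into 4x, so 69 = 12x and x = 5.75.

5.75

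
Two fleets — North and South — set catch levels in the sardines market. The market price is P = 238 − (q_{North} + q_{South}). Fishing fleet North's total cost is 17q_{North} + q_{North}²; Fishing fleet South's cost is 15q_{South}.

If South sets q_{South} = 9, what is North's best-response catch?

53

Fishing fleet North's profit: π = q_{North}(238 − (q_{North} + q_{South})) − 17q_{North} − q_{North}².
∂π/∂q_{North} = 221 − 4q_{North} − q_{South} = 0, so q_{North} = 55.25 − 0.25q_{South}.
At q_{South} = 9: q_{North} = 55.25 − 0.25·9 = 53.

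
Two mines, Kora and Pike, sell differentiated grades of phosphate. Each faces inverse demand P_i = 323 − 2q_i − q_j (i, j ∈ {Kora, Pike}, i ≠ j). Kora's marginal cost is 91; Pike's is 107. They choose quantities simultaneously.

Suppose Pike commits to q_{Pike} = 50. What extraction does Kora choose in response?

Mine Kora's profit: π = q_{Kora}(323 − 2q_{Kora} − q_{Pike}) − 91q_{Kora}.
∂π/∂q_{Kora} = 232 − 4q_{Kora} − q_{Pike} = 0 ⇒ q_{Kora} = 58 − 0.25q_{Pike}.
At q_{Pike} = 50: q_{Kora} = 58 − 0.25·50 = 45.5.

45.5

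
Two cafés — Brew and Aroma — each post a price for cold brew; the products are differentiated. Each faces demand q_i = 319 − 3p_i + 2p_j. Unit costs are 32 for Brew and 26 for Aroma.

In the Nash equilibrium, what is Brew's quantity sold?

211.875

Brew's profit: π = (p_{Brew} − 32)(319 − 3p_{Brew} + 2p_{Aroma}).
∂π/∂p_{Brew} = 415 − 6p_{Brew} + 2p_{Aroma} = 0 ⇒ p_{Brew} = 415/6 + (1/3)p_{Aroma}.
Similarly p_{Aroma} = 397/6 + (1/3)p_{Brew}.
Solving the two reaction functions simultaneously: (1 − (1/3)(1/3))p_{Brew} = 415/6 + (1/3)·(397/6), so (8/9)p_{Brew} = 821/9 and p_{Brew} = 102.625.
Then p_{Aroma} = 397/6 + (1/3)·102.625 = 100.375.
q_{Brew} = 319 − 3·102.625 + 2·100.375 = 211.875.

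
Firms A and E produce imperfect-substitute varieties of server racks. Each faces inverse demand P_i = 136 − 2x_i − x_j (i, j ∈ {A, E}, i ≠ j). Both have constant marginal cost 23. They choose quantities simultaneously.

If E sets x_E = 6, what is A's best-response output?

26.75

Firm A's profit: π = x_A(136 − 2x_A − x_E) − 23x_A.
∂π/∂x_A = 113 − 4x_A − x_E = 0 ⇒ x_A = 28.25 − 0.25x_E.
At x_E = 6: x_A = 28.25 − 0.25·6 = 26.75.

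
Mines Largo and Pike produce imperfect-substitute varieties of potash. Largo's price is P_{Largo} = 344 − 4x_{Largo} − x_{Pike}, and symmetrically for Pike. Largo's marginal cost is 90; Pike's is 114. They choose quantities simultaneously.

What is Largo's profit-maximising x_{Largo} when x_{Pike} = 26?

28.5

Mine Largo's profit: π = x_{Largo}(344 − 4x_{Largo} − x_{Pike}) − 90x_{Largo}.
∂π/∂x_{Largo} = 254 − 8x_{Largo} − x_{Pike} = 0 ⇒ x_{Largo} = 31.75 − 0.125x_{Pike}.
At x_{Pike} = 26: x_{Largo} = 31.75 − 0.125·26 = 28.5.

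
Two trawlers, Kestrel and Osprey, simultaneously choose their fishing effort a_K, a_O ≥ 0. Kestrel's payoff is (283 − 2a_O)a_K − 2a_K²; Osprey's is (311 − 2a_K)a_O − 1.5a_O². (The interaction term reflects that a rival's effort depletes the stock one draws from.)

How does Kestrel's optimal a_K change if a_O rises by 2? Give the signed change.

-1

Expanding Kestrel's payoff: 283a_K − 2a_Oa_K − 2a_K².
∂π/∂a_K = 283 − 2a_O − 4a_K = 0, so a_K = 70.75 − 0.5a_O.
The reaction-function slope is −0.5, so a 2-unit rise in a_O moves a_K by −0.5 × 2 = −1. Kestrel's best response falls — the actions are strategic substitutes.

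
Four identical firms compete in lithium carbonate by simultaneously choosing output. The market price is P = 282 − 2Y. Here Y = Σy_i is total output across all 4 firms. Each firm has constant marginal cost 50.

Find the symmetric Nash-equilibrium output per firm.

23.2

A representative firm's profit is π_i = y_i(282 − 2Y) − 50y_i, with Y = y_i + Σ_{j≠i} y_j.
First-order condition: 232 − 4y_i − 2Σ_{j≠i} y_j = 0.
Imposing symmetry (y_j = y for all j) turns Σ_{j≠i} y_j into 3y, so 232 = 10y and y = 23.2.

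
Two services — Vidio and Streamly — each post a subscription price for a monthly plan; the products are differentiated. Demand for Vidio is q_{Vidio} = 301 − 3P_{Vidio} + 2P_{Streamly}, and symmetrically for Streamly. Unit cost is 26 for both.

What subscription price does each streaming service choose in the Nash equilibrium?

94.75

Vidio's profit: π = (P_{Vidio} − 26)(301 − 3P_{Vidio} + 2P_{Streamly}).
∂π/∂P_{Vidio} = 379 − 6P_{Vidio} + 2P_{Streamly} = 0 ⇒ P_{Vidio} = 379/6 + (1/3)P_{Streamly}.
By symmetry P_{Streamly} = P_{Vidio}; substituting into the reaction function, (2/3)P_{Vidio} = 379/6 and P_{Vidio} = 94.75.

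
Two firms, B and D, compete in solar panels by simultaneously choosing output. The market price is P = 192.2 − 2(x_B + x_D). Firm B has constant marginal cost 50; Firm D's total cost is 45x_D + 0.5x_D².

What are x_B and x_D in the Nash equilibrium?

26.0375, 19.025

Firm B's profit: π = x_B(192.2 − 2(x_B + x_D)) − 50x_B.
∂π/∂x_B = 142.2 − 4x_B − 2x_D = 0, so x_B = 35.55 − 0.5x_D.
For D: ∂π/∂x_D = 147.2 − 5x_D − 2x_B = 0 ⇒ x_D = 29.44 − 0.4x_B.
Substituting the second reaction function into the first: x_B = 35.55 − 0.5(29.44 − 0.4x_B), which gives 0.8x_B = 20.83 ⇒ x_B = 26.0375.
Then x_D = 29.44 − 0.4·26.0375 = 19.025.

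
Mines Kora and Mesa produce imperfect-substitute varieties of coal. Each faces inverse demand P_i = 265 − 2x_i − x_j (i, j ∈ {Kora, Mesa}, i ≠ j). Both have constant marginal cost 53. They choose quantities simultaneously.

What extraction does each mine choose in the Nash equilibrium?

Mine Kora's profit: π = x_{Kora}(265 − 2x_{Kora} − x_{Mesa}) − 53x_{Kora}.
∂π/∂x_{Kora} = 212 − 4x_{Kora} − x_{Mesa} = 0 ⇒ x_{Kora} = 53 − 0.25x_{Mesa}.
The game is symmetric, so in equilibrium x_{Mesa} = x_{Kora}: the reaction function gives 1.25x_{Kora} = 53, hence x_{Kora} = 42.4.

42.4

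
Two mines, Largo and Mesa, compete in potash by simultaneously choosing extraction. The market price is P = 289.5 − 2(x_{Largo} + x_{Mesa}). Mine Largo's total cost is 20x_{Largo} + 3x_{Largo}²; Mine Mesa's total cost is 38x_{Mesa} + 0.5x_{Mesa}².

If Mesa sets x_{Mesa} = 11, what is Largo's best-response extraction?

24.75

Mine Largo's profit: π = x_{Largo}(289.5 − 2(x_{Largo} + x_{Mesa})) − 20x_{Largo} − 3x_{Largo}².
∂π/∂x_{Largo} = 269.5 − 10x_{Largo} − 2x_{Mesa} = 0, so x_{Largo} = 26.95 − 0.2x_{Mesa}.
At x_{Mesa} = 11: x_{Largo} = 26.95 − 0.2·11 = 24.75.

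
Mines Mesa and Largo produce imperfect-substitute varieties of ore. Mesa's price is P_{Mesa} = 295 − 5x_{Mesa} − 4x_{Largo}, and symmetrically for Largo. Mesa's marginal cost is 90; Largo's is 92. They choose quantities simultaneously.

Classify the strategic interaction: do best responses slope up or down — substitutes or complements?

Mine Mesa's profit: π = x_{Mesa}(295 − 5x_{Mesa} − 4x_{Largo}) − 90x_{Mesa}.
∂π/∂x_{Mesa} = 205 − 10x_{Mesa} − 4x_{Largo} = 0 ⇒ x_{Mesa} = 20.5 − 0.4x_{Largo}.
The best-response slope dx_{Mesa}/dx_{Largo} = −0.4 < 0: the reaction function is downward-sloping, so the choices are strategic substitutes.

strategic substitutes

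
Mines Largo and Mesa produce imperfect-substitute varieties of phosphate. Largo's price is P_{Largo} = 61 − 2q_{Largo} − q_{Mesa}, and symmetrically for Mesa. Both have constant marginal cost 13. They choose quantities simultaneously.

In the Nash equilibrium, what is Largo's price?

Mine Largo's profit: π = q_{Largo}(61 − 2q_{Largo} − q_{Mesa}) − 13q_{Largo}.
∂π/∂q_{Largo} = 48 − 4q_{Largo} − q_{Mesa} = 0 ⇒ q_{Largo} = 12 − 0.25q_{Mesa}.
By symmetry q_{Mesa} = q_{Largo}; substituting into the reaction function, 1.25q_{Largo} = 12 and q_{Largo} = 9.6.
P_{Largo} = 61 − 2·9.6 − 9.6 = 32.2.

32.2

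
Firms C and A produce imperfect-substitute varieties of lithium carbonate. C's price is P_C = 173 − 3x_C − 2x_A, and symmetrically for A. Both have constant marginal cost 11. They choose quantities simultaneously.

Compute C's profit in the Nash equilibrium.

Firm C's profit: π = x_C(173 − 3x_C − 2x_A) − 11x_C.
∂π/∂x_C = 162 − 6x_C − 2x_A = 0 ⇒ x_C = 27 − (1/3)x_A.
By symmetry x_A = x_C; substituting into the reaction function, (4/3)x_C = 27 and x_C = 20.25.
P_C = 173 − 3·20.25 − 2·20.25 = 71.75.
Profit = (71.75 − 11)·20.25 = 1230.1875.

1230.1875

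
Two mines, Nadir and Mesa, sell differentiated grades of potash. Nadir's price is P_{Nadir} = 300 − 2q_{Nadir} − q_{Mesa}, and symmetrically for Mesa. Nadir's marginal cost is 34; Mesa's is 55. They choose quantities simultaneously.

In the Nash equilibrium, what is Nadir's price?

Mine Nadir's profit: π = q_{Nadir}(300 − 2q_{Nadir} − q_{Mesa}) − 34q_{Nadir}.
∂π/∂q_{Nadir} = 266 − 4q_{Nadir} − q_{Mesa} = 0 ⇒ q_{Nadir} = 66.5 − 0.25q_{Mesa}.
Similarly q_{Mesa} = 61.25 − 0.25q_{Nadir}.
Plugging q_{Mesa} into Nadir's best response: q_{Nadir} = 66.5 − 0.25(61.25 − 0.25q_{Nadir}) ⇒ 0.9375q_{Nadir} = 51.1875, so q_{Nadir} = 54.6.
Then q_{Mesa} = 61.25 − 0.25·54.6 = 47.6.
P_{Nadir} = 300 − 2·54.6 − 47.6 = 143.2.

143.2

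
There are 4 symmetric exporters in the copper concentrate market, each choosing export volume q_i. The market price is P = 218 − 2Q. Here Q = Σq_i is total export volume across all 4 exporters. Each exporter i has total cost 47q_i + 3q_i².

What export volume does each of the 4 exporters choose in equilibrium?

10.6875

A representative exporter's profit is π_i = q_i(218 − 2Q) − 47q_i − 3q_i², with Q = q_i + Σ_{j≠i} q_j.
First-order condition: 171 − 10q_i − 2Σ_{j≠i} q_j = 0.
In a symmetric equilibrium every exporter chooses the same q, so Σ_{j≠i} q_j = 3q. The condition becomes 171 − 16q = 0, giving q = 171/16 = 10.6875.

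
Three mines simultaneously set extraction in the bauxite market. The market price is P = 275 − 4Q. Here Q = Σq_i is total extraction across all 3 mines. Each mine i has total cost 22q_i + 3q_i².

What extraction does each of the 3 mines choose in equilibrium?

11.5

A representative mine's profit is π_i = q_i(275 − 4Q) − 22q_i − 3q_i², with Q = q_i + Σ_{j≠i} q_j.
First-order condition: 253 − 14q_i − 4Σ_{j≠i} q_j = 0.
With identical mines, set every q_j = q: then 253 − 14q − 8q = 0, i.e. q = 253/22 = 11.5.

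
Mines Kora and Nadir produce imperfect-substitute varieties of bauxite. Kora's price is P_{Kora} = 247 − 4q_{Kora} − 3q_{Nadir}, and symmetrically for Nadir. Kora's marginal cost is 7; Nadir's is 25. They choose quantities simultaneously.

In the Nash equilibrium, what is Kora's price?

98.2

Mine Kora's profit: π = q_{Kora}(247 − 4q_{Kora} − 3q_{Nadir}) − 7q_{Kora}.
∂π/∂q_{Kora} = 240 − 8q_{Kora} − 3q_{Nadir} = 0 ⇒ q_{Kora} = 30 − 0.375q_{Nadir}.
Similarly q_{Nadir} = 27.75 − 0.375q_{Kora}.
Plugging q_{Nadir} into Kora's best response: q_{Kora} = 30 − 0.375(27.75 − 0.375q_{Kora}) ⇒ (55/64)q_{Kora} = 627/32, so q_{Kora} = 22.8.
Then q_{Nadir} = 27.75 − 0.375·22.8 = 19.2.
P_{Kora} = 247 − 4·22.8 − 3·19.2 = 98.2.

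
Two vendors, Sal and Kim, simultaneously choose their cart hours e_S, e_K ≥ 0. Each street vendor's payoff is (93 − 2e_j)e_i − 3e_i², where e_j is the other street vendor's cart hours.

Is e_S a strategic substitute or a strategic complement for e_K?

strategic substitutes

Sal's payoff is (93 − 2e_K)e_S − 3e_S².
∂π/∂e_S = 93 − 2e_K − 6e_S = 0, so e_S = 15.5 − (1/3)e_K.
The best-response slope de_S/de_K = −1/3 < 0: the reaction function is downward-sloping, so the choices are strategic substitutes.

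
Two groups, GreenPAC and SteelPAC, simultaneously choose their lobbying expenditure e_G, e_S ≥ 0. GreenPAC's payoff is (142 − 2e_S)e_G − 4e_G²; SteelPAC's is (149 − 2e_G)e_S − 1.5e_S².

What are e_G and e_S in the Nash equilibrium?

Expanding GreenPAC's payoff: 142e_G − 2e_Se_G − 4e_G².
∂π/∂e_G = 142 − 2e_S − 8e_G = 0, so e_G = 17.75 − 0.25e_S.
Likewise for SteelPAC: e_S = 149/3 − (2/3)e_G.
Substituting the second reaction function into the first: e_G = 17.75 − 0.25(149/3 − (2/3)e_G), which gives (5/6)e_G = 16/3 ⇒ e_G = 6.4.
Then e_S = 149/3 − (2/3)·6.4 = 45.4.

6.4, 45.4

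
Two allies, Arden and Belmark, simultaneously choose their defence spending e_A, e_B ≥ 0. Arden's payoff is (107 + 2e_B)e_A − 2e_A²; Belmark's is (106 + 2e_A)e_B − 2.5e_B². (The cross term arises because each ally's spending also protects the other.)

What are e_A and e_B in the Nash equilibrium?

Expanding Arden's payoff: 107e_A + 2e_Be_A − 2e_A².
∂π/∂e_A = 107 + 2e_B − 4e_A = 0, so e_A = 26.75 + 0.5e_B.
Likewise for Belmark: e_B = 21.2 + 0.4e_A.
Plugging e_B into Arden's best response: e_A = 26.75 + 0.5(21.2 + 0.4e_A) ⇒ 0.8e_A = 37.35, so e_A = 46.6875.
Then e_B = 21.2 + 0.4·46.6875 = 39.875.

46.6875, 39.875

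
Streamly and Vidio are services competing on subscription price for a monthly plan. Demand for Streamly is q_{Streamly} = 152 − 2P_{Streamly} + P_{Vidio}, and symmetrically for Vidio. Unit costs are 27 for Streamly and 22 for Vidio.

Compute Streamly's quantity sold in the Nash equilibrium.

82

Streamly's profit: π = (P_{Streamly} − 27)(152 − 2P_{Streamly} + P_{Vidio}).
∂π/∂P_{Streamly} = 206 − 4P_{Streamly} + P_{Vidio} = 0 ⇒ P_{Streamly} = 51.5 + 0.25P_{Vidio}.
Similarly P_{Vidio} = 49 + 0.25P_{Streamly}.
Plugging P_{Vidio} into Streamly's best response: P_{Streamly} = 51.5 + 0.25(49 + 0.25P_{Streamly}) ⇒ 0.9375P_{Streamly} = 63.75, so P_{Streamly} = 68.
Then P_{Vidio} = 49 + 0.25·68 = 66.
q_{Streamly} = 152 − 2·68 + 66 = 82.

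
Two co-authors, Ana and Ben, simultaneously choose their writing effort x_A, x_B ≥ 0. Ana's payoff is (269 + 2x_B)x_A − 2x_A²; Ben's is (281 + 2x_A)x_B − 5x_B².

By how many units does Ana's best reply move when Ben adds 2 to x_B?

1

Expanding Ana's payoff: 269x_A + 2x_Bx_A − 2x_A².
∂π/∂x_A = 269 + 2x_B − 4x_A = 0, so x_A = 67.25 + 0.5x_B.
The reaction-function slope is 0.5, so a 2-unit rise in x_B moves x_A by 0.5 × 2 = 1. Ana's best response rises — the actions are strategic complements.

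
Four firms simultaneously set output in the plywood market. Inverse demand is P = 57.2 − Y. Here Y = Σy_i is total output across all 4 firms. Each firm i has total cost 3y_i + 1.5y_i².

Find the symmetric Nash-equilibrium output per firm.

6.775

A representative firm's profit is π_i = y_i(57.2 − Y) − 3y_i − 1.5y_i², with Y = y_i + Σ_{j≠i} y_j.
First-order condition: 54.2 − 5y_i − Σ_{j≠i} y_j = 0.
Imposing symmetry (y_j = y for all j) turns Σ_{j≠i} y_j into 3y, so 54.2 = 8y and y = 6.775.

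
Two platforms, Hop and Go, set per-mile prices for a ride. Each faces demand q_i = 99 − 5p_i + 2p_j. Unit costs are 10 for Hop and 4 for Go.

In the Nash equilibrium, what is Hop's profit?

320

Hop's profit: π = (p_{Hop} − 10)(99 − 5p_{Hop} + 2p_{Go}).
∂π/∂p_{Hop} = 149 − 10p_{Hop} + 2p_{Go} = 0 ⇒ p_{Hop} = 14.9 + 0.2p_{Go}.
Similarly p_{Go} = 11.9 + 0.2p_{Hop}.
Substituting the second reaction function into the first: p_{Hop} = 14.9 + 0.2(11.9 + 0.2p_{Hop}), which gives 0.96p_{Hop} = 17.28 ⇒ p_{Hop} = 18.
Then p_{Go} = 11.9 + 0.2·18 = 15.5.
q_{Hop} = 99 − 5·18 + 2·15.5 = 40.
Profit = (18 − 10)·40 = 320.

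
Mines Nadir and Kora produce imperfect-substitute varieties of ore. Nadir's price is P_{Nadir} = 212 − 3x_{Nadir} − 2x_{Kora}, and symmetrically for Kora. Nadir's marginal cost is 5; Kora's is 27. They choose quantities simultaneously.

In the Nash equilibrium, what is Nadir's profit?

2227.6875

Mine Nadir's profit: π = x_{Nadir}(212 − 3x_{Nadir} − 2x_{Kora}) − 5x_{Nadir}.
∂π/∂x_{Nadir} = 207 − 6x_{Nadir} − 2x_{Kora} = 0 ⇒ x_{Nadir} = 34.5 − (1/3)x_{Kora}.
Similarly x_{Kora} = 185/6 − (1/3)x_{Nadir}.
Plugging x_{Kora} into Nadir's best response: x_{Nadir} = 34.5 − (1/3)(185/6 − (1/3)x_{Nadir}) ⇒ (8/9)x_{Nadir} = 218/9, so x_{Nadir} = 27.25.
Then x_{Kora} = 185/6 − (1/3)·27.25 = 21.75.
P_{Nadir} = 212 − 3·27.25 − 2·21.75 = 86.75.
Profit = (86.75 − 5)·27.25 = 2227.6875.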